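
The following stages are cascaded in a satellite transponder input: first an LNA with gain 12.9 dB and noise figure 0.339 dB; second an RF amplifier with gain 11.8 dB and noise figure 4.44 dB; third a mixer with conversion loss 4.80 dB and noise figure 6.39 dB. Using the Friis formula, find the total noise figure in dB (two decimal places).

0.73 dB

Convert to linear (a loss of L dB is a gain of −L dB): F_i = 10^(NF_i/10), G_i = 10^(G_i,dB/10)
  Stage 1: F_1 = 10^(0.339/10) = 1.081, G_1 = 10^(12.9/10) = 19.50
  Stage 2: F_2 = 10^(4.44/10) = 2.780, G_2 = 10^(11.8/10) = 15.14
  Stage 3: F_3 = 10^(6.39/10) = 4.355, G_3 = 10^(−4.80/10) = 0.3311
Friis cascade:
  F = 1.081 + (2.780 − 1)/19.50 + (4.355 − 1)/295.1 = 1.184
NF = 10 log₁₀(1.184) = 0.73 dB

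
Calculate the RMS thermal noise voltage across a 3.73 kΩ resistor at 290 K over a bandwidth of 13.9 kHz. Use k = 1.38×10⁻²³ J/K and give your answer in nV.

V_n = √(4kTRB)
4kTRB = 4 × 1.38×10⁻²³ × 290 × 3.73×10³ × 1.39×10⁴ = 8.30×10⁻¹³ V²
V_n = √(8.30×10⁻¹³) = 9.11×10⁻⁷ V = 911 nV

911 nV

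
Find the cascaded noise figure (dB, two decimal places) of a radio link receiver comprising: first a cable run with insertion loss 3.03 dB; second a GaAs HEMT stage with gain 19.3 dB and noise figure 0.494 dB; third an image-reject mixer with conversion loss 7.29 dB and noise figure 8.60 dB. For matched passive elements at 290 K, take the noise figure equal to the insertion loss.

Convert to linear (a loss of L dB is a gain of −L dB): F_i = 10^(NF_i/10), G_i = 10^(G_i,dB/10)
  Stage 1: F_1 = 10^(3.03/10) = 2.009, G_1 = 10^(−3.03/10) = 0.4977
  Stage 2: F_2 = 10^(0.494/10) = 1.120, G_2 = 10^(19.3/10) = 85.11
  Stage 3: F_3 = 10^(8.60/10) = 7.244, G_3 = 10^(−7.29/10) = 0.1866
Friis cascade:
  F = 2.009 + (1.120 − 1)/0.4977 + (7.244 − 1)/42.36 = 2.399
NF = 10 log₁₀(2.399) = 3.80 dB

3.80 dB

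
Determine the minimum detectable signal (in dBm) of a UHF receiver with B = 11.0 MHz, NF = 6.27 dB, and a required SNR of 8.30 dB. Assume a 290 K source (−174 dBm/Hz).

Sensitivity = −174 + 10 log₁₀(B) + NF + SNR_min
= −174 + 70.41 + 6.27 + 8.30
= −89.02 dBm → −89.0 dBm

−89.0 dBm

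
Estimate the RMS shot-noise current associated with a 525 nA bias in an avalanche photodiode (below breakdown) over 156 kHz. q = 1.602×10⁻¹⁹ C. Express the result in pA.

I_n = √(2qI·B)
2qI·B = 2 × 1.602×10⁻¹⁹ × 5.25×10⁻⁷ × 1.56×10⁵ = 2.62×10⁻²⁰ A²
I_n = √(2.62×10⁻²⁰) = 1.62×10⁻¹⁰ A = 162 pA

162 pA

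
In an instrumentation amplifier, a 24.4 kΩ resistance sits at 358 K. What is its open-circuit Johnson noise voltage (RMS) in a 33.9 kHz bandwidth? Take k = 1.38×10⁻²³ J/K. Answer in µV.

4.04 µV

V_n = √(4kTRB)
4kTRB = 4 × 1.38×10⁻²³ × 358 × 2.44×10⁴ × 3.39×10⁴ = 1.63×10⁻¹¹ V²
V_n = √(1.63×10⁻¹¹) = 4.04×10⁻⁶ V = 4.04 µV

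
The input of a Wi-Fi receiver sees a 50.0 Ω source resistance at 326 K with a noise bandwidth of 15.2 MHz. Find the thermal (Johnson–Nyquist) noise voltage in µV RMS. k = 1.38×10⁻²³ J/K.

V_n = √(4kTRB)
4kTRB = 4 × 1.38×10⁻²³ × 326 × 5.00×10¹ × 1.52×10⁷ = 1.37×10⁻¹¹ V²
V_n = √(1.37×10⁻¹¹) = 3.70×10⁻⁶ V = 3.70 µV

3.70 µV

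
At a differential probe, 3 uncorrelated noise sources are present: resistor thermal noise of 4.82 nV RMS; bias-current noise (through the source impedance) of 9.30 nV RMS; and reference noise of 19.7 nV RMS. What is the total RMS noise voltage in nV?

22.3 nV

Uncorrelated sources add in power (mean-square): V_tot = √(ΣV_i²)
V_tot = √[(4.82×10⁻⁹)² + (9.30×10⁻⁹)² + (1.97×10⁻⁸)²] = 2.23×10⁻⁸ V = 22.3 nV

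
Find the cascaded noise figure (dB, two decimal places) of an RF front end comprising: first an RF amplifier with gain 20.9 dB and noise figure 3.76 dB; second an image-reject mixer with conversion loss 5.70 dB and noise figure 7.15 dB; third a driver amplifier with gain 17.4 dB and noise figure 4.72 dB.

3.93 dB

Convert to linear (a loss of L dB is a gain of −L dB): F_i = 10^(NF_i/10), G_i = 10^(G_i,dB/10)
  Stage 1: F_1 = 10^(3.76/10) = 2.377, G_1 = 10^(20.9/10) = 123.0
  Stage 2: F_2 = 10^(7.15/10) = 5.188, G_2 = 10^(−5.70/10) = 0.2692
  Stage 3: F_3 = 10^(4.72/10) = 2.965, G_3 = 10^(17.4/10) = 54.95
Friis cascade:
  F = 2.377 + (5.188 − 1)/123.0 + (2.965 − 1)/33.11 = 2.470
NF = 10 log₁₀(2.470) = 3.93 dB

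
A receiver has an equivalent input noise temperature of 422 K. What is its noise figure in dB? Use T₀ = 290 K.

F = 1 + T_e/T₀ = 1 + 422/290 = 2.45517
NF = 10 log₁₀(2.45517) = 3.90 dB

3.90 dB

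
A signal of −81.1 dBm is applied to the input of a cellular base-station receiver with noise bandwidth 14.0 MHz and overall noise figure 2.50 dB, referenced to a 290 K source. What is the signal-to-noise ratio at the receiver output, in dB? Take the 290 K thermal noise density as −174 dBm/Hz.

Noise floor: N = −174 + 10 log₁₀(B) + NF
10 log₁₀(1.40×10⁷) = 71.46 dB
N = −174 + 71.46 + 2.50 = −100.04 dBm
SNR = P_sig − N = −81.1 − (−100.04) = 18.94 dB → 18.9 dB

18.9 dB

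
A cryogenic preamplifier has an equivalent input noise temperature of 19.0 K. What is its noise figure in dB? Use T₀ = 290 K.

F = 1 + T_e/T₀ = 1 + 19.0/290 = 1.06552
NF = 10 log₁₀(1.06552) = 0.276 dB

0.276 dB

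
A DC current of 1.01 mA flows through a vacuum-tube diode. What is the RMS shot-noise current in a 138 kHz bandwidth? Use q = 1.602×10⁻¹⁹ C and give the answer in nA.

I_n = √(2qI·B)
2qI·B = 2 × 1.602×10⁻¹⁹ × 1.01×10⁻³ × 1.38×10⁵ = 4.47×10⁻¹⁷ A²
I_n = √(4.47×10⁻¹⁷) = 6.68×10⁻⁹ A = 6.68 nA

6.68 nA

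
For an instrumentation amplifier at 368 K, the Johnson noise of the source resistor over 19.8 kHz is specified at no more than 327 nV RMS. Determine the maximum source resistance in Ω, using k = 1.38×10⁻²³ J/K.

Johnson–Nyquist: V_n = √(4kTRB) ⇒ R = V_n² / (4kTB)
4kTB = 4 × 1.38×10⁻²³ × 368 × 1.98×10⁴ = 4.02×10⁻¹⁶
R = (3.27×10⁻⁷)² / 4.02×10⁻¹⁶ = 2.66×10² Ω = 266 Ω

266 Ω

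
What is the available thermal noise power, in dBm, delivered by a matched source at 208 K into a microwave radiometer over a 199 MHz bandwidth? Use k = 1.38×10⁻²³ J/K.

P_n = kTB = 1.38×10⁻²³ × 208 × 1.99×10⁸ = 5.71×10⁻¹³ W
In dBm: 10 log₁₀(5.71×10⁻¹³ / 10⁻³) = −92.4 dBm

−92.4 dBm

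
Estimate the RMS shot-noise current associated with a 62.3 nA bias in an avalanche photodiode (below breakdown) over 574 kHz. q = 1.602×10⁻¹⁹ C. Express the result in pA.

107 pA

I_n = √(2qI·B)
2qI·B = 2 × 1.602×10⁻¹⁹ × 6.23×10⁻⁸ × 5.74×10⁵ = 1.15×10⁻²⁰ A²
I_n = √(1.15×10⁻²⁰) = 1.07×10⁻¹⁰ A = 107 pA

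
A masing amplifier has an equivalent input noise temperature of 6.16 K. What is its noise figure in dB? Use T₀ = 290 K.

0.091 dB

F = 1 + T_e/T₀ = 1 + 6.16/290 = 1.02124
NF = 10 log₁₀(1.02124) = 0.091 dB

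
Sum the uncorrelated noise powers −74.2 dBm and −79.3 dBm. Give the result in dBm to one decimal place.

−73.0 dBm

Convert to linear, add, convert back:
P₁ = 3.80×10⁻¹¹ W, P₂ = 1.17×10⁻¹¹ W
P_tot = 4.98×10⁻¹¹ W → 10 log₁₀(P_tot / 10⁻³) = −73.0 dBm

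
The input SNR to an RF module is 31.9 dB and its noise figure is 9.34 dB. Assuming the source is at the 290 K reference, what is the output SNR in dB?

22.56 dB

By definition F = SNR_in/SNR_out, so in dB: SNR_out = SNR_in − NF
SNR_out = 31.9 − 9.34 = 22.56 dB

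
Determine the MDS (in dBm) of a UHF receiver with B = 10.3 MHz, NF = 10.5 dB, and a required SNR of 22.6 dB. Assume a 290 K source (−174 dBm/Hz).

Sensitivity = −174 + 10 log₁₀(B) + NF + SNR_min
= −174 + 70.13 + 10.5 + 22.6
= −70.77 dBm → −70.8 dBm

−70.8 dBm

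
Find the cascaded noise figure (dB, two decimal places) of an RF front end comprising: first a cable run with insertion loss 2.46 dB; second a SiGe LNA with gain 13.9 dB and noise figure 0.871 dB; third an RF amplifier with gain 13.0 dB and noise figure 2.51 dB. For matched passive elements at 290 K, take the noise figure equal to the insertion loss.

3.44 dB

Convert to linear (a loss of L dB is a gain of −L dB): F_i = 10^(NF_i/10), G_i = 10^(G_i,dB/10)
  Stage 1: F_1 = 10^(2.46/10) = 1.762, G_1 = 10^(−2.46/10) = 0.5675
  Stage 2: F_2 = 10^(0.871/10) = 1.222, G_2 = 10^(13.9/10) = 24.55
  Stage 3: F_3 = 10^(2.51/10) = 1.782, G_3 = 10^(13.0/10) = 19.95
Friis cascade:
  F = 1.762 + (1.222 − 1)/0.5675 + (1.782 − 1)/13.93 = 2.209
NF = 10 log₁₀(2.209) = 3.44 dB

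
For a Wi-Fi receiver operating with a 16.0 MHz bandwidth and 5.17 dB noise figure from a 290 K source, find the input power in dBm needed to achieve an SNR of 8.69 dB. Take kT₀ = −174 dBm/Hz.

−88.1 dBm

Sensitivity = −174 + 10 log₁₀(B) + NF + SNR_min
= −174 + 72.04 + 5.17 + 8.69
= −88.10 dBm → −88.1 dBm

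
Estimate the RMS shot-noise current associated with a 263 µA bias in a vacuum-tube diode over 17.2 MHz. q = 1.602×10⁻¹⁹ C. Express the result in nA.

I_n = √(2qI·B)
2qI·B = 2 × 1.602×10⁻¹⁹ × 2.63×10⁻⁴ × 1.72×10⁷ = 1.45×10⁻¹⁵ A²
I_n = √(1.45×10⁻¹⁵) = 3.81×10⁻⁸ A = 38.1 nA

38.1 nA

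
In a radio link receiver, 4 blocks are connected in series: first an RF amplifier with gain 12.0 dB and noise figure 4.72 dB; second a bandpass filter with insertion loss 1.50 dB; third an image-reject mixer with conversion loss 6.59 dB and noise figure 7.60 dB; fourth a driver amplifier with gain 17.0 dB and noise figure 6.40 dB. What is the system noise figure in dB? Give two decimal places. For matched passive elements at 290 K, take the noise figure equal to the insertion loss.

Convert to linear (a loss of L dB is a gain of −L dB): F_i = 10^(NF_i/10), G_i = 10^(G_i,dB/10)
  Stage 1: F_1 = 10^(4.72/10) = 2.965, G_1 = 10^(12.0/10) = 15.85
  Stage 2: F_2 = 10^(1.50/10) = 1.413, G_2 = 10^(−1.50/10) = 0.7079
  Stage 3: F_3 = 10^(7.60/10) = 5.754, G_3 = 10^(−6.59/10) = 0.2193
  Stage 4: F_4 = 10^(6.40/10) = 4.365, G_4 = 10^(17.0/10) = 50.12
Friis cascade:
  F = 2.965 + (1.413 − 1)/15.85 + (5.754 − 1)/11.22 + (4.365 − 1)/2.460 = 4.782
NF = 10 log₁₀(4.782) = 6.80 dB

6.80 dB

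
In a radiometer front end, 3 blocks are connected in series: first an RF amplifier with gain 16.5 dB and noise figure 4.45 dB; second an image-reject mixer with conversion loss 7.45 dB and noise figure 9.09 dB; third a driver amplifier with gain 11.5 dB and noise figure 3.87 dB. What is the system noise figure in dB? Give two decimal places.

4.95 dB

Convert to linear (a loss of L dB is a gain of −L dB): F_i = 10^(NF_i/10), G_i = 10^(G_i,dB/10)
  Stage 1: F_1 = 10^(4.45/10) = 2.786, G_1 = 10^(16.5/10) = 44.67
  Stage 2: F_2 = 10^(9.09/10) = 8.110, G_2 = 10^(−7.45/10) = 0.1799
  Stage 3: F_3 = 10^(3.87/10) = 2.438, G_3 = 10^(11.5/10) = 14.13
Friis cascade:
  F = 2.786 + (8.110 − 1)/44.67 + (2.438 − 1)/8.035 = 3.124
NF = 10 log₁₀(3.124) = 4.95 dB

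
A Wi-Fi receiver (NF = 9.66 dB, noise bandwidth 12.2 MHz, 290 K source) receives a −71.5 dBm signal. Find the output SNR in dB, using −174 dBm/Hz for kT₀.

Noise floor: N = −174 + 10 log₁₀(B) + NF
10 log₁₀(1.22×10⁷) = 70.86 dB
N = −174 + 70.86 + 9.66 = −93.48 dBm
SNR = P_sig − N = −71.5 − (−93.48) = 21.98 dB → 22.0 dB

22.0 dB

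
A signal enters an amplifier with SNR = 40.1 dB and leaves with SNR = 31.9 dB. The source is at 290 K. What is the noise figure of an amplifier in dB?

8.2 dB

NF (dB) = SNR_in(dB) − SNR_out(dB) when the source is at T₀
NF = 40.1 − 31.9 = 8.2 dB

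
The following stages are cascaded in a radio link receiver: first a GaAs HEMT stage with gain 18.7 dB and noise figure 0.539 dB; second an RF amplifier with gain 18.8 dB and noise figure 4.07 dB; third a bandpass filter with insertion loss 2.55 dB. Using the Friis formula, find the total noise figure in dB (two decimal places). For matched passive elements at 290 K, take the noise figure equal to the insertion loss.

0.62 dB

Convert to linear (a loss of L dB is a gain of −L dB): F_i = 10^(NF_i/10), G_i = 10^(G_i,dB/10)
  Stage 1: F_1 = 10^(0.539/10) = 1.132, G_1 = 10^(18.7/10) = 74.13
  Stage 2: F_2 = 10^(4.07/10) = 2.553, G_2 = 10^(18.8/10) = 75.86
  Stage 3: F_3 = 10^(2.55/10) = 1.799, G_3 = 10^(−2.55/10) = 0.5559
Friis cascade:
  F = 1.132 + (2.553 − 1)/74.13 + (1.799 − 1)/5623 = 1.153
NF = 10 log₁₀(1.153) = 0.62 dB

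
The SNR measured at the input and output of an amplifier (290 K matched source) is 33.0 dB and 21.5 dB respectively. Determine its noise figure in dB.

11.5 dB

NF (dB) = SNR_in(dB) − SNR_out(dB) when the source is at T₀
NF = 33.0 − 21.5 = 11.5 dB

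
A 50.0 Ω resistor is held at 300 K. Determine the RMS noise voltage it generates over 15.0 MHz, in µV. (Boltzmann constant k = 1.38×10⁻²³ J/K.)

V_n = √(4kTRB)
4kTRB = 4 × 1.38×10⁻²³ × 300 × 5.00×10¹ × 1.50×10⁷ = 1.24×10⁻¹¹ V²
V_n = √(1.24×10⁻¹¹) = 3.52×10⁻⁶ V = 3.52 µV

3.52 µV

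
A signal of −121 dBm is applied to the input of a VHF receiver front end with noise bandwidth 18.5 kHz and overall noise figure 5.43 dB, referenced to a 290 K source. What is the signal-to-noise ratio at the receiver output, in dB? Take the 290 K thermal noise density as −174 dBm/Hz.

4.9 dB

Noise floor: N = −174 + 10 log₁₀(B) + NF
10 log₁₀(1.85×10⁴) = 42.67 dB
N = −174 + 42.67 + 5.43 = −125.90 dBm
SNR = P_sig − N = −121 − (−125.90) = 4.90 dB → 4.9 dB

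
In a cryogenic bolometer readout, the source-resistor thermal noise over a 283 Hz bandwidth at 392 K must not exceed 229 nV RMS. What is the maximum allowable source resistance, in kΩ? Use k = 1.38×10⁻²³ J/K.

8.56 kΩ

Johnson–Nyquist: V_n = √(4kTRB) ⇒ R = V_n² / (4kTB)
4kTB = 4 × 1.38×10⁻²³ × 392 × 2.83×10² = 6.12×10⁻¹⁸
R = (2.29×10⁻⁷)² / 6.12×10⁻¹⁸ = 8.56×10³ Ω = 8.56 kΩ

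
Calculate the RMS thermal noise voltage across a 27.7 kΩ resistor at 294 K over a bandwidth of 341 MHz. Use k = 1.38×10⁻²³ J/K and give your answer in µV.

392 µV

V_n = √(4kTRB)
4kTRB = 4 × 1.38×10⁻²³ × 294 × 2.77×10⁴ × 3.41×10⁸ = 1.53×10⁻⁷ V²
V_n = √(1.53×10⁻⁷) = 3.92×10⁻⁴ V = 392 µV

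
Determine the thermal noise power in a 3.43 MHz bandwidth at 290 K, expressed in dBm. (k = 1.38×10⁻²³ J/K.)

−108.6 dBm

P_n = kTB = 1.38×10⁻²³ × 290 × 3.43×10⁶ = 1.37×10⁻¹⁴ W
In dBm: 10 log₁₀(1.37×10⁻¹⁴ / 10⁻³) = −108.6 dBm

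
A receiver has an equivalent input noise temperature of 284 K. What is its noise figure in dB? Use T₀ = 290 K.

F = 1 + T_e/T₀ = 1 + 284/290 = 1.97931
NF = 10 log₁₀(1.97931) = 2.97 dB

2.97 dB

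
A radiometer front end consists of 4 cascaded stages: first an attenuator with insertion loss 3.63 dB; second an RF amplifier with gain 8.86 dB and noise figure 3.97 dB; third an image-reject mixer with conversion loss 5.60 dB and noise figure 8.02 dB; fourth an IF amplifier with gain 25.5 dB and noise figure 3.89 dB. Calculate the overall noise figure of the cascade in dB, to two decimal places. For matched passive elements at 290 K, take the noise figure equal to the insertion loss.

Convert to linear (a loss of L dB is a gain of −L dB): F_i = 10^(NF_i/10), G_i = 10^(G_i,dB/10)
  Stage 1: F_1 = 10^(3.63/10) = 2.307, G_1 = 10^(−3.63/10) = 0.4335
  Stage 2: F_2 = 10^(3.97/10) = 2.495, G_2 = 10^(8.86/10) = 7.691
  Stage 3: F_3 = 10^(8.02/10) = 6.339, G_3 = 10^(−5.60/10) = 0.2754
  Stage 4: F_4 = 10^(3.89/10) = 2.449, G_4 = 10^(25.5/10) = 354.8
Friis cascade:
  F = 2.307 + (2.495 − 1)/0.4335 + (6.339 − 1)/3.334 + (2.449 − 1)/0.9183 = 8.933
NF = 10 log₁₀(8.933) = 9.51 dB

9.51 dB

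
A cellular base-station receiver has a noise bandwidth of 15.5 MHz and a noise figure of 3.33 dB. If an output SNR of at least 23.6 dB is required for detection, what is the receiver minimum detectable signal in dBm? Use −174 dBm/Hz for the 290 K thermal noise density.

−75.2 dBm

Sensitivity = −174 + 10 log₁₀(B) + NF + SNR_min
= −174 + 71.9 + 3.33 + 23.6
= −75.17 dBm → −75.2 dBm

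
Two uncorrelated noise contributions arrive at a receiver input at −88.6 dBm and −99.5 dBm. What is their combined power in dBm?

Convert to linear, add, convert back:
P₁ = 1.38×10⁻¹² W, P₂ = 1.12×10⁻¹³ W
P_tot = 1.49×10⁻¹² W → 10 log₁₀(P_tot / 10⁻³) = −88.3 dBm

−88.3 dBm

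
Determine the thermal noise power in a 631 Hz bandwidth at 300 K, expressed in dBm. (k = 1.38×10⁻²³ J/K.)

P_n = kTB = 1.38×10⁻²³ × 300 × 6.31×10² = 2.61×10⁻¹⁸ W
In dBm: 10 log₁₀(2.61×10⁻¹⁸ / 10⁻³) = −145.8 dBm

−145.8 dBm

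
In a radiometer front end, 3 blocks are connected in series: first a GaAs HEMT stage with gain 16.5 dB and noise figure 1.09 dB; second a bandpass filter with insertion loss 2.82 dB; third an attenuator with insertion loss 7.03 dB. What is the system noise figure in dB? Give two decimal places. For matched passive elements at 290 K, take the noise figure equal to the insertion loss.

Convert to linear (a loss of L dB is a gain of −L dB): F_i = 10^(NF_i/10), G_i = 10^(G_i,dB/10)
  Stage 1: F_1 = 10^(1.09/10) = 1.285, G_1 = 10^(16.5/10) = 44.67
  Stage 2: F_2 = 10^(2.82/10) = 1.914, G_2 = 10^(−2.82/10) = 0.5224
  Stage 3: F_3 = 10^(7.03/10) = 5.047, G_3 = 10^(−7.03/10) = 0.1982
Friis cascade:
  F = 1.285 + (1.914 − 1)/44.67 + (5.047 − 1)/23.33 = 1.479
NF = 10 log₁₀(1.479) = 1.70 dB

1.70 dB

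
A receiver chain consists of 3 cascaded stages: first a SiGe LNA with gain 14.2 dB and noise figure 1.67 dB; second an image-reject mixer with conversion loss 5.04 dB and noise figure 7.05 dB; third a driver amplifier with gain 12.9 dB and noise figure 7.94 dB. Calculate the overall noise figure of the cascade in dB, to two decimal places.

3.54 dB

Convert to linear (a loss of L dB is a gain of −L dB): F_i = 10^(NF_i/10), G_i = 10^(G_i,dB/10)
  Stage 1: F_1 = 10^(1.67/10) = 1.469, G_1 = 10^(14.2/10) = 26.30
  Stage 2: F_2 = 10^(7.05/10) = 5.070, G_2 = 10^(−5.04/10) = 0.3133
  Stage 3: F_3 = 10^(7.94/10) = 6.223, G_3 = 10^(12.9/10) = 19.50
Friis cascade:
  F = 1.469 + (5.070 − 1)/26.30 + (6.223 − 1)/8.241 = 2.257
NF = 10 log₁₀(2.257) = 3.54 dB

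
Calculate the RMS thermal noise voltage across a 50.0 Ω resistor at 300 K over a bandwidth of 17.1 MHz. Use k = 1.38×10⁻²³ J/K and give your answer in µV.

3.76 µV

V_n = √(4kTRB)
4kTRB = 4 × 1.38×10⁻²³ × 300 × 5.00×10¹ × 1.71×10⁷ = 1.42×10⁻¹¹ V²
V_n = √(1.42×10⁻¹¹) = 3.76×10⁻⁶ V = 3.76 µV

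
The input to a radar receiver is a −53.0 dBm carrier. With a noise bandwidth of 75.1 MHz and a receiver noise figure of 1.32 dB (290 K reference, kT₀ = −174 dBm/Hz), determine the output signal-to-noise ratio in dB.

40.9 dB

Noise floor: N = −174 + 10 log₁₀(B) + NF
10 log₁₀(7.51×10⁷) = 78.76 dB
N = −174 + 78.76 + 1.32 = −93.92 dBm
SNR = P_sig − N = −53.0 − (−93.92) = 40.92 dB → 40.9 dB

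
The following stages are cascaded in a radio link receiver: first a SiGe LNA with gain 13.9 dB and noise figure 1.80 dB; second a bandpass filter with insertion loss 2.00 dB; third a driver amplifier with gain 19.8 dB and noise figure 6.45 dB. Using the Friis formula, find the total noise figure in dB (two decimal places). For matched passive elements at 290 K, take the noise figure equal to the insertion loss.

Convert to linear (a loss of L dB is a gain of −L dB): F_i = 10^(NF_i/10), G_i = 10^(G_i,dB/10)
  Stage 1: F_1 = 10^(1.80/10) = 1.514, G_1 = 10^(13.9/10) = 24.55
  Stage 2: F_2 = 10^(2.00/10) = 1.585, G_2 = 10^(−2.00/10) = 0.6310
  Stage 3: F_3 = 10^(6.45/10) = 4.416, G_3 = 10^(19.8/10) = 95.50
Friis cascade:
  F = 1.514 + (1.585 − 1)/24.55 + (4.416 − 1)/15.49 = 1.758
NF = 10 log₁₀(1.758) = 2.45 dB

2.45 dB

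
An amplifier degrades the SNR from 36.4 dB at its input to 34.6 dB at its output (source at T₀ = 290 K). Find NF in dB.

1.8 dB

NF (dB) = SNR_in(dB) − SNR_out(dB) when the source is at T₀
NF = 36.4 − 34.6 = 1.8 dB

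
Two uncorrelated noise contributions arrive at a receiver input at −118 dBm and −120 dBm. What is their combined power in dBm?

−115.9 dBm

Convert to linear, add, convert back:
P₁ = 1.58×10⁻¹⁵ W, P₂ = 1.00×10⁻¹⁵ W
P_tot = 2.58×10⁻¹⁵ W → 10 log₁₀(P_tot / 10⁻³) = −115.9 dBm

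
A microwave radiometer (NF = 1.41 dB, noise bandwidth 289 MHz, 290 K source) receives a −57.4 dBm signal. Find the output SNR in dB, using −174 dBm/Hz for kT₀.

30.6 dB

Noise floor: N = −174 + 10 log₁₀(B) + NF
10 log₁₀(2.89×10⁸) = 84.61 dB
N = −174 + 84.61 + 1.41 = −87.98 dBm
SNR = P_sig − N = −57.4 − (−87.98) = 30.58 dB → 30.6 dB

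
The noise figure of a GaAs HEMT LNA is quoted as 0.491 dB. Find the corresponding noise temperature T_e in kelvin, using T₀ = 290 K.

F = 10^(0.491/10) = 1.1197
T_e = (F − 1)·T₀ = (1.1197 − 1) × 290 = 34.7 K

34.7 K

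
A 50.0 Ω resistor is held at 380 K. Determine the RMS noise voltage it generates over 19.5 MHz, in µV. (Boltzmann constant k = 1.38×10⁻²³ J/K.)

4.52 µV

V_n = √(4kTRB)
4kTRB = 4 × 1.38×10⁻²³ × 380 × 5.00×10¹ × 1.95×10⁷ = 2.05×10⁻¹¹ V²
V_n = √(2.05×10⁻¹¹) = 4.52×10⁻⁶ V = 4.52 µV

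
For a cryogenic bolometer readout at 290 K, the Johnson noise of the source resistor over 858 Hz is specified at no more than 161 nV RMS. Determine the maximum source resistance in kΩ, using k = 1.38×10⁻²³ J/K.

Johnson–Nyquist: V_n = √(4kTRB) ⇒ R = V_n² / (4kTB)
4kTB = 4 × 1.38×10⁻²³ × 290 × 8.58×10² = 1.37×10⁻¹⁷
R = (1.61×10⁻⁷)² / 1.37×10⁻¹⁷ = 1.89×10³ Ω = 1.89 kΩ

1.89 kΩ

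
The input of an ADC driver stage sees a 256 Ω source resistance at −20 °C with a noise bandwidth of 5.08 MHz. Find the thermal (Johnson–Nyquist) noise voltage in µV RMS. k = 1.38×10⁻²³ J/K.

T = −20 °C + 273.15 = 253.15 K
V_n = √(4kTRB)
4kTRB = 4 × 1.38×10⁻²³ × 253.15 × 2.56×10² × 5.08×10⁶ = 1.82×10⁻¹¹ V²
V_n = √(1.82×10⁻¹¹) = 4.26×10⁻⁶ V = 4.26 µV

4.26 µV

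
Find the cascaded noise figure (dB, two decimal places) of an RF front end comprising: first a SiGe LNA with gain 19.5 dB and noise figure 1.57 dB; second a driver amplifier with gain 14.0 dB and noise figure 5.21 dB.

1.65 dB

Convert to linear (a loss of L dB is a gain of −L dB): F_i = 10^(NF_i/10), G_i = 10^(G_i,dB/10)
  Stage 1: F_1 = 10^(1.57/10) = 1.435, G_1 = 10^(19.5/10) = 89.13
  Stage 2: F_2 = 10^(5.21/10) = 3.319, G_2 = 10^(14.0/10) = 25.12
Friis cascade:
  F = 1.435 + (3.319 − 1)/89.13 = 1.462
NF = 10 log₁₀(1.462) = 1.65 dB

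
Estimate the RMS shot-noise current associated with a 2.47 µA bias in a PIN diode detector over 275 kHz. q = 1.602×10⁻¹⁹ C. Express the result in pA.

467 pA

I_n = √(2qI·B)
2qI·B = 2 × 1.602×10⁻¹⁹ × 2.47×10⁻⁶ × 2.75×10⁵ = 2.18×10⁻¹⁹ A²
I_n = √(2.18×10⁻¹⁹) = 4.67×10⁻¹⁰ A = 467 pA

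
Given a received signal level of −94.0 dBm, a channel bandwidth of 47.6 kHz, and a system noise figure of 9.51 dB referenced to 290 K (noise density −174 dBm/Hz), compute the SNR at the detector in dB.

23.7 dB

Noise floor: N = −174 + 10 log₁₀(B) + NF
10 log₁₀(4.76×10⁴) = 46.78 dB
N = −174 + 46.78 + 9.51 = −117.71 dBm
SNR = P_sig − N = −94.0 − (−117.71) = 23.71 dB → 23.7 dB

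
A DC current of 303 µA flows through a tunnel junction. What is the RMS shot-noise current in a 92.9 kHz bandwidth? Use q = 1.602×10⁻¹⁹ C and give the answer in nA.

I_n = √(2qI·B)
2qI·B = 2 × 1.602×10⁻¹⁹ × 3.03×10⁻⁴ × 9.29×10⁴ = 9.02×10⁻¹⁸ A²
I_n = √(9.02×10⁻¹⁸) = 3.00×10⁻⁹ A = 3.00 nA

3.00 nA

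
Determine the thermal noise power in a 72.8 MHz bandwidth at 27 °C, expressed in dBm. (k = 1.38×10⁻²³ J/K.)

−95.2 dBm

T = 27 °C + 273.15 = 300.15 K
P_n = kTB = 1.38×10⁻²³ × 300.15 × 7.28×10⁷ = 3.02×10⁻¹³ W
In dBm: 10 log₁₀(3.02×10⁻¹³ / 10⁻³) = −95.2 dBm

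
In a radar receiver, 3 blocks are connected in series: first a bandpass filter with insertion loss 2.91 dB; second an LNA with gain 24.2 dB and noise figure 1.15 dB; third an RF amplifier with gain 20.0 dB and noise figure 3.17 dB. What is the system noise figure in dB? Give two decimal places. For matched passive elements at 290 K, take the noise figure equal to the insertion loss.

Convert to linear (a loss of L dB is a gain of −L dB): F_i = 10^(NF_i/10), G_i = 10^(G_i,dB/10)
  Stage 1: F_1 = 10^(2.91/10) = 1.954, G_1 = 10^(−2.91/10) = 0.5117
  Stage 2: F_2 = 10^(1.15/10) = 1.303, G_2 = 10^(24.2/10) = 263.0
  Stage 3: F_3 = 10^(3.17/10) = 2.075, G_3 = 10^(20.0/10) = 100.0
Friis cascade:
  F = 1.954 + (1.303 − 1)/0.5117 + (2.075 − 1)/134.6 = 2.555
NF = 10 log₁₀(2.555) = 4.07 dB

4.07 dB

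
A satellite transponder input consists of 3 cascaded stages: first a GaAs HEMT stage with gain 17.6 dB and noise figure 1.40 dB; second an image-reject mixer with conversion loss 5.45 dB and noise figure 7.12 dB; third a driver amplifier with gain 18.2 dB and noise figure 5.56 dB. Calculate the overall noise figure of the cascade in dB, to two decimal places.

Convert to linear (a loss of L dB is a gain of −L dB): F_i = 10^(NF_i/10), G_i = 10^(G_i,dB/10)
  Stage 1: F_1 = 10^(1.40/10) = 1.380, G_1 = 10^(17.6/10) = 57.54
  Stage 2: F_2 = 10^(7.12/10) = 5.152, G_2 = 10^(−5.45/10) = 0.2851
  Stage 3: F_3 = 10^(5.56/10) = 3.597, G_3 = 10^(18.2/10) = 66.07
Friis cascade:
  F = 1.380 + (5.152 − 1)/57.54 + (3.597 − 1)/16.41 = 1.611
NF = 10 log₁₀(1.611) = 2.07 dB

2.07 dB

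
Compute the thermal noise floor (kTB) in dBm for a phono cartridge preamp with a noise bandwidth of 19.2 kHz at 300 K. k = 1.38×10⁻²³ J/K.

P_n = kTB = 1.38×10⁻²³ × 300 × 1.92×10⁴ = 7.95×10⁻¹⁷ W
In dBm: 10 log₁₀(7.95×10⁻¹⁷ / 10⁻³) = −131.0 dBm

−131.0 dBm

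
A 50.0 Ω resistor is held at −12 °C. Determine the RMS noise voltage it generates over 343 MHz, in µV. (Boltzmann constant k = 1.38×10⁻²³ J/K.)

15.7 µV

T = −12 °C + 273.15 = 261.15 K
V_n = √(4kTRB)
4kTRB = 4 × 1.38×10⁻²³ × 261.15 × 5.00×10¹ × 3.43×10⁸ = 2.47×10⁻¹⁰ V²
V_n = √(2.47×10⁻¹⁰) = 1.57×10⁻⁵ V = 15.7 µV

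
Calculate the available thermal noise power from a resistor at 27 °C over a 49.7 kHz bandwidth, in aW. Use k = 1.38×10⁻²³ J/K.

206 aW

T = 27 °C + 273.15 = 300.15 K
P_n = kTB = 1.38×10⁻²³ × 300.15 × 4.97×10⁴ = 2.06×10⁻¹⁶ W = 206 aW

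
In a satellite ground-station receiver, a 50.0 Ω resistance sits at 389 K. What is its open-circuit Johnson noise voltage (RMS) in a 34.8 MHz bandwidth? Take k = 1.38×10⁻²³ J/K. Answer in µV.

6.11 µV

V_n = √(4kTRB)
4kTRB = 4 × 1.38×10⁻²³ × 389 × 5.00×10¹ × 3.48×10⁷ = 3.74×10⁻¹¹ V²
V_n = √(3.74×10⁻¹¹) = 6.11×10⁻⁶ V = 6.11 µV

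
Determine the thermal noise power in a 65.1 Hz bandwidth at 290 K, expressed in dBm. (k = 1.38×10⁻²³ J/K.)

−155.8 dBm

P_n = kTB = 1.38×10⁻²³ × 290 × 6.51×10¹ = 2.61×10⁻¹⁹ W
In dBm: 10 log₁₀(2.61×10⁻¹⁹ / 10⁻³) = −155.8 dBm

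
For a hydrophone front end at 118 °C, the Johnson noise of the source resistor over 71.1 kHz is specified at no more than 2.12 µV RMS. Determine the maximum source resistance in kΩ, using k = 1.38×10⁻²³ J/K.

T = 118 °C + 273.15 = 391.15 K
Johnson–Nyquist: V_n = √(4kTRB) ⇒ R = V_n² / (4kTB)
4kTB = 4 × 1.38×10⁻²³ × 391.15 × 7.11×10⁴ = 1.54×10⁻¹⁵
R = (2.12×10⁻⁶)² / 1.54×10⁻¹⁵ = 2.93×10³ Ω = 2.93 kΩ

2.93 kΩ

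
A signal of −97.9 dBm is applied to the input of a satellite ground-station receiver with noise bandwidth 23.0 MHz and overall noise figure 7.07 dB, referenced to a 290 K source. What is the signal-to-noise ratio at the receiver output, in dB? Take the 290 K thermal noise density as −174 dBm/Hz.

Noise floor: N = −174 + 10 log₁₀(B) + NF
10 log₁₀(2.30×10⁷) = 73.62 dB
N = −174 + 73.62 + 7.07 = −93.31 dBm
SNR = P_sig − N = −97.9 − (−93.31) = −4.59 dB → −4.6 dB

−4.6 dB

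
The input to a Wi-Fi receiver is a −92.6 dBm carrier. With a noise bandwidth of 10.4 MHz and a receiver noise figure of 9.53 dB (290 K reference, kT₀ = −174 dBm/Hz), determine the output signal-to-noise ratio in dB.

Noise floor: N = −174 + 10 log₁₀(B) + NF
10 log₁₀(1.04×10⁷) = 70.17 dB
N = −174 + 70.17 + 9.53 = −94.30 dBm
SNR = P_sig − N = −92.6 − (−94.30) = 1.70 dB → 1.7 dB

1.7 dB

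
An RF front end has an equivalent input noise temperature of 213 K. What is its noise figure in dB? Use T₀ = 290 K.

F = 1 + T_e/T₀ = 1 + 213/290 = 1.73448
NF = 10 log₁₀(1.73448) = 2.39 dB

2.39 dB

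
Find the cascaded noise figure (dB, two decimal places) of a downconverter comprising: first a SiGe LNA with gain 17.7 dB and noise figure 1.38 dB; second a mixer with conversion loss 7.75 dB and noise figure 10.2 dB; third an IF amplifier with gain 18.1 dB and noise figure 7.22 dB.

Convert to linear (a loss of L dB is a gain of −L dB): F_i = 10^(NF_i/10), G_i = 10^(G_i,dB/10)
  Stage 1: F_1 = 10^(1.38/10) = 1.374, G_1 = 10^(17.7/10) = 58.88
  Stage 2: F_2 = 10^(10.2/10) = 10.47, G_2 = 10^(−7.75/10) = 0.1679
  Stage 3: F_3 = 10^(7.22/10) = 5.272, G_3 = 10^(18.1/10) = 64.57
Friis cascade:
  F = 1.374 + (10.47 − 1)/58.88 + (5.272 − 1)/9.886 = 1.967
NF = 10 log₁₀(1.967) = 2.94 dB

2.94 dB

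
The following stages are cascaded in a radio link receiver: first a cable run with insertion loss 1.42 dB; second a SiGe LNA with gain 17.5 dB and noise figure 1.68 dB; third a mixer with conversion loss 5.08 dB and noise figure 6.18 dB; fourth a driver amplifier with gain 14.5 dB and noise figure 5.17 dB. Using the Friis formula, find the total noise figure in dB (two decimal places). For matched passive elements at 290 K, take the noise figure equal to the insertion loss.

Convert to linear (a loss of L dB is a gain of −L dB): F_i = 10^(NF_i/10), G_i = 10^(G_i,dB/10)
  Stage 1: F_1 = 10^(1.42/10) = 1.387, G_1 = 10^(−1.42/10) = 0.7211
  Stage 2: F_2 = 10^(1.68/10) = 1.472, G_2 = 10^(17.5/10) = 56.23
  Stage 3: F_3 = 10^(6.18/10) = 4.150, G_3 = 10^(−5.08/10) = 0.3105
  Stage 4: F_4 = 10^(5.17/10) = 3.289, G_4 = 10^(14.5/10) = 28.18
Friis cascade:
  F = 1.387 + (1.472 − 1)/0.7211 + (4.150 − 1)/40.55 + (3.289 − 1)/12.59 = 2.301
NF = 10 log₁₀(2.301) = 3.62 dB

3.62 dB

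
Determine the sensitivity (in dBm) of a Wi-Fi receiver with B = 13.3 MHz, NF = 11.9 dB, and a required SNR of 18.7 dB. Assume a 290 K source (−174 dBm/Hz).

Sensitivity = −174 + 10 log₁₀(B) + NF + SNR_min
= −174 + 71.24 + 11.9 + 18.7
= −72.16 dBm → −72.2 dBm

−72.2 dBm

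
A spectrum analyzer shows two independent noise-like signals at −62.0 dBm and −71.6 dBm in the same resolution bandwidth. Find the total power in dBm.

Convert to linear, add, convert back:
P₁ = 6.31×10⁻¹⁰ W, P₂ = 6.92×10⁻¹¹ W
P_tot = 7.00×10⁻¹⁰ W → 10 log₁₀(P_tot / 10⁻³) = −61.5 dBm

−61.5 dBm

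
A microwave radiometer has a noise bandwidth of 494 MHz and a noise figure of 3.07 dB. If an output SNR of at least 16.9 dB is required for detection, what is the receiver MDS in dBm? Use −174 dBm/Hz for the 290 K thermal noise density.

−67.1 dBm

Sensitivity = −174 + 10 log₁₀(B) + NF + SNR_min
= −174 + 86.94 + 3.07 + 16.9
= −67.09 dBm → −67.1 dBm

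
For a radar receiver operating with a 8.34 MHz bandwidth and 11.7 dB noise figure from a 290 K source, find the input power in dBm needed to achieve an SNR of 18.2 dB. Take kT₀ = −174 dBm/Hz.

−74.9 dBm

Sensitivity = −174 + 10 log₁₀(B) + NF + SNR_min
= −174 + 69.21 + 11.7 + 18.2
= −74.89 dBm → −74.9 dBm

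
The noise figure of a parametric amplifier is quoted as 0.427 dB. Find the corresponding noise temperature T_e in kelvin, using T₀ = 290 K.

F = 10^(0.427/10) = 1.10332
T_e = (F − 1)·T₀ = (1.10332 − 1) × 290 = 30.0 K

30.0 K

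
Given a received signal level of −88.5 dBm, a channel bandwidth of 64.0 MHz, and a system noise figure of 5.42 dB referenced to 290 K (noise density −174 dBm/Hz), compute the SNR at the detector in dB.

2.0 dB

Noise floor: N = −174 + 10 log₁₀(B) + NF
10 log₁₀(6.40×10⁷) = 78.06 dB
N = −174 + 78.06 + 5.42 = −90.52 dBm
SNR = P_sig − N = −88.5 − (−90.52) = 2.02 dB → 2.0 dB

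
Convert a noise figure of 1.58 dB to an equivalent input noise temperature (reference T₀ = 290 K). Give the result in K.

F = 10^(1.58/10) = 1.4388
T_e = (F − 1)·T₀ = (1.4388 − 1) × 290 = 127 K

127 K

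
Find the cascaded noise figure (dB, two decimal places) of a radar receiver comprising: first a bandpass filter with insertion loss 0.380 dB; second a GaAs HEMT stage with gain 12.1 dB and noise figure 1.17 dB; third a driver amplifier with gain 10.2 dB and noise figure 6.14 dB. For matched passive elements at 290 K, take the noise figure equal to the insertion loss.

2.14 dB

Convert to linear (a loss of L dB is a gain of −L dB): F_i = 10^(NF_i/10), G_i = 10^(G_i,dB/10)
  Stage 1: F_1 = 10^(0.380/10) = 1.091, G_1 = 10^(−0.380/10) = 0.9162
  Stage 2: F_2 = 10^(1.17/10) = 1.309, G_2 = 10^(12.1/10) = 16.22
  Stage 3: F_3 = 10^(6.14/10) = 4.111, G_3 = 10^(10.2/10) = 10.47
Friis cascade:
  F = 1.091 + (1.309 − 1)/0.9162 + (4.111 − 1)/14.86 = 1.638
NF = 10 log₁₀(1.638) = 2.14 dB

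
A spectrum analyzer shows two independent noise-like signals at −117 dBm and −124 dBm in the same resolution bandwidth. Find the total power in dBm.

−116.2 dBm

Convert to linear, add, convert back:
P₁ = 2.00×10⁻¹⁵ W, P₂ = 3.98×10⁻¹⁶ W
P_tot = 2.39×10⁻¹⁵ W → 10 log₁₀(P_tot / 10⁻³) = −116.2 dBm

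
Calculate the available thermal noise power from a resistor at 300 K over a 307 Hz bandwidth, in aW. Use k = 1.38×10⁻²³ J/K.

1.27 aW

P_n = kTB = 1.38×10⁻²³ × 300 × 3.07×10² = 1.27×10⁻¹⁸ W = 1.27 aW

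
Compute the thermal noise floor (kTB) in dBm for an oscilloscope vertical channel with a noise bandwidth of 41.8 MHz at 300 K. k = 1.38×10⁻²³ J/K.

P_n = kTB = 1.38×10⁻²³ × 300 × 4.18×10⁷ = 1.73×10⁻¹³ W
In dBm: 10 log₁₀(1.73×10⁻¹³ / 10⁻³) = −97.6 dBm

−97.6 dBm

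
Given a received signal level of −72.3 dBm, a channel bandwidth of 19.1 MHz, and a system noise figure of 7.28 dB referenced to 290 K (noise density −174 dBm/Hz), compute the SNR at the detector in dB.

Noise floor: N = −174 + 10 log₁₀(B) + NF
10 log₁₀(1.91×10⁷) = 72.81 dB
N = −174 + 72.81 + 7.28 = −93.91 dBm
SNR = P_sig − N = −72.3 − (−93.91) = 21.61 dB → 21.6 dB

21.6 dB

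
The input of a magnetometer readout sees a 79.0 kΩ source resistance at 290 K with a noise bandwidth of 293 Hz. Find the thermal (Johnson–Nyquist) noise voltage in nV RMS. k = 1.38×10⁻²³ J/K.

609 nV

V_n = √(4kTRB)
4kTRB = 4 × 1.38×10⁻²³ × 290 × 7.90×10⁴ × 2.93×10² = 3.71×10⁻¹³ V²
V_n = √(3.71×10⁻¹³) = 6.09×10⁻⁷ V = 609 nV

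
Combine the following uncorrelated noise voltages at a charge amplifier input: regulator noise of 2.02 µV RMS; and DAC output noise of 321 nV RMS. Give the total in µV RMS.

Uncorrelated sources add in power (mean-square): V_tot = √(ΣV_i²)
V_tot = √[(2.02×10⁻⁶)² + (3.21×10⁻⁷)²] = 2.05×10⁻⁶ V = 2.05 µV

2.05 µV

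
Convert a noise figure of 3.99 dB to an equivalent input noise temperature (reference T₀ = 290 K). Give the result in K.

F = 10^(3.99/10) = 2.50611
T_e = (F − 1)·T₀ = (2.50611 − 1) × 290 = 437 K

437 K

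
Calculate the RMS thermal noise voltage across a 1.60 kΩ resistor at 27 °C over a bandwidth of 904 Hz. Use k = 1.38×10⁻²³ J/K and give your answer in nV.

155 nV

T = 27 °C + 273.15 = 300.15 K
V_n = √(4kTRB)
4kTRB = 4 × 1.38×10⁻²³ × 300.15 × 1.60×10³ × 9.04×10² = 2.40×10⁻¹⁴ V²
V_n = √(2.40×10⁻¹⁴) = 1.55×10⁻⁷ V = 155 nV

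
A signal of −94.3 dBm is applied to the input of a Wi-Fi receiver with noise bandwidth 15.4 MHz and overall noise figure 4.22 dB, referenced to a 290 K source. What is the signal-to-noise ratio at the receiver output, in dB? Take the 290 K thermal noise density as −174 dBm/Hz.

Noise floor: N = −174 + 10 log₁₀(B) + NF
10 log₁₀(1.54×10⁷) = 71.88 dB
N = −174 + 71.88 + 4.22 = −97.90 dBm
SNR = P_sig − N = −94.3 − (−97.90) = 3.60 dB → 3.6 dB

3.6 dB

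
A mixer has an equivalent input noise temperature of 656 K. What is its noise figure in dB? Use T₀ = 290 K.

5.13 dB

F = 1 + T_e/T₀ = 1 + 656/290 = 3.26207
NF = 10 log₁₀(3.26207) = 5.13 dB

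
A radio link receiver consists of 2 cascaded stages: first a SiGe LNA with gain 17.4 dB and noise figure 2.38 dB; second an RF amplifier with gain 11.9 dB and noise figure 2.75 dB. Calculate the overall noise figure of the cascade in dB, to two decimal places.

2.42 dB

Convert to linear (a loss of L dB is a gain of −L dB): F_i = 10^(NF_i/10), G_i = 10^(G_i,dB/10)
  Stage 1: F_1 = 10^(2.38/10) = 1.730, G_1 = 10^(17.4/10) = 54.95
  Stage 2: F_2 = 10^(2.75/10) = 1.884, G_2 = 10^(11.9/10) = 15.49
Friis cascade:
  F = 1.730 + (1.884 − 1)/54.95 = 1.746
NF = 10 log₁₀(1.746) = 2.42 dB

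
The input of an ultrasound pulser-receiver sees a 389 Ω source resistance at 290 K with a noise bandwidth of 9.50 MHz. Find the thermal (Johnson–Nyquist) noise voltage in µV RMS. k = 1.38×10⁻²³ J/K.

V_n = √(4kTRB)
4kTRB = 4 × 1.38×10⁻²³ × 290 × 3.89×10² × 9.50×10⁶ = 5.92×10⁻¹¹ V²
V_n = √(5.92×10⁻¹¹) = 7.69×10⁻⁶ V = 7.69 µV

7.69 µV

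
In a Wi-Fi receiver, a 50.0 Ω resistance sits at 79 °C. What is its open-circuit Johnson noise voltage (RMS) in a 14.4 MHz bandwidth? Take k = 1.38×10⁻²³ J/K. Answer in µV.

T = 79 °C + 273.15 = 352.15 K
V_n = √(4kTRB)
4kTRB = 4 × 1.38×10⁻²³ × 352.15 × 5.00×10¹ × 1.44×10⁷ = 1.40×10⁻¹¹ V²
V_n = √(1.40×10⁻¹¹) = 3.74×10⁻⁶ V = 3.74 µV

3.74 µV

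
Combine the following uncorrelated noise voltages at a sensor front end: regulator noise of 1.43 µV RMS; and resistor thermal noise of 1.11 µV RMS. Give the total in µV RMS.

1.81 µV

Uncorrelated sources add in power (mean-square): V_tot = √(ΣV_i²)
V_tot = √[(1.43×10⁻⁶)² + (1.11×10⁻⁶)²] = 1.81×10⁻⁶ V = 1.81 µV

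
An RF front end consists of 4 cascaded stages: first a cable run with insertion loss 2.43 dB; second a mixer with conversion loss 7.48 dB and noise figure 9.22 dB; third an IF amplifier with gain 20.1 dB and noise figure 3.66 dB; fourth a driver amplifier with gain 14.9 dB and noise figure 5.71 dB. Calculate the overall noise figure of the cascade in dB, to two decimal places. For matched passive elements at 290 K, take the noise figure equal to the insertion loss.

Convert to linear (a loss of L dB is a gain of −L dB): F_i = 10^(NF_i/10), G_i = 10^(G_i,dB/10)
  Stage 1: F_1 = 10^(2.43/10) = 1.750, G_1 = 10^(−2.43/10) = 0.5715
  Stage 2: F_2 = 10^(9.22/10) = 8.356, G_2 = 10^(−7.48/10) = 0.1786
  Stage 3: F_3 = 10^(3.66/10) = 2.323, G_3 = 10^(20.1/10) = 102.3
  Stage 4: F_4 = 10^(5.71/10) = 3.724, G_4 = 10^(14.9/10) = 30.90
Friis cascade:
  F = 1.750 + (8.356 − 1)/0.5715 + (2.323 − 1)/0.1021 + (3.724 − 1)/10.45 = 27.84
NF = 10 log₁₀(27.84) = 14.45 dB

14.45 dB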